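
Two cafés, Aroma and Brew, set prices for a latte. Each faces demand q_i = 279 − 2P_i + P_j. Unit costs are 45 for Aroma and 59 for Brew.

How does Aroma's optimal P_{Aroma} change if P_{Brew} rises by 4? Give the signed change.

Aroma's profit: π = (P_{Aroma} − 45)(279 − 2P_{Aroma} + P_{Brew}).
∂π/∂P_{Aroma} = 369 − 4P_{Aroma} + P_{Brew} = 0 ⇒ P_{Aroma} = 92.25 + 0.25P_{Brew}.
The reaction-function slope is 0.25, so a 4-unit rise in P_{Brew} moves P_{Aroma} by 0.25 × 4 = 1. Aroma's best response rises — the actions are strategic complements.

1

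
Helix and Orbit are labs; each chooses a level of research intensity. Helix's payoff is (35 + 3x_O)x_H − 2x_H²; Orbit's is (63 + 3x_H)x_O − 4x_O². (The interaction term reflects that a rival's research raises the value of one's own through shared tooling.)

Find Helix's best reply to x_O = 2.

Expanding Helix's payoff: 35x_H + 3x_Ox_H − 2x_H².
∂π/∂x_H = 35 + 3x_O − 4x_H = 0, so x_H = 8.75 + 0.75x_O.
At x_O = 2: x_H = 8.75 + 0.75·2 = 10.25.

10.25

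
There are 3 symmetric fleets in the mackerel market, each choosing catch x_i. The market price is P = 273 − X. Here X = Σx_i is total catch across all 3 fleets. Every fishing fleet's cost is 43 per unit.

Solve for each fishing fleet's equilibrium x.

A representative fishing fleet's profit is π_i = x_i(273 − X) − 43x_i, with X = x_i + Σ_{j≠i} x_j.
First-order condition: 230 − 2x_i − Σ_{j≠i} x_j = 0.
Imposing symmetry (x_j = x for all j) turns Σ_{j≠i} x_j into 2x, so 230 = 4x and x = 57.5.

57.5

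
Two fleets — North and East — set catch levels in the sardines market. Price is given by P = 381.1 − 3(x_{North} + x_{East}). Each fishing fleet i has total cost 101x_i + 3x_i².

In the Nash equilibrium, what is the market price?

Fishing fleet North's profit: π = x_{North}(381.1 − 3(x_{North} + x_{East})) − 101x_{North} − 3x_{North}².
∂π/∂x_{North} = 280.1 − 12x_{North} − 3x_{East} = 0, so x_{North} = 2801/120 − 0.25x_{East}.
Setting x_{North} = x_{East} in the reaction function: x_{North} = 2801/120 − 0.25x_{North}, so x_{North} = (2801/120) / 1.25 = 2801/150.
Equilibrium price: P = 381.1 − 3·(2801/75) = 269.06.

269.06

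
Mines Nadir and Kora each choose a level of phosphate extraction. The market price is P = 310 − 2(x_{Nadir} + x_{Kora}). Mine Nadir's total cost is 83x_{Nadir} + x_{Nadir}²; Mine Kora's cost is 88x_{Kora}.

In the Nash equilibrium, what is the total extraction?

Mine Nadir's profit: π = x_{Nadir}(310 − 2(x_{Nadir} + x_{Kora})) − 83x_{Nadir} − x_{Nadir}².
∂π/∂x_{Nadir} = 227 − 6x_{Nadir} − 2x_{Kora} = 0, so x_{Nadir} = 227/6 − (1/3)x_{Kora}.
For Kora: ∂π/∂x_{Kora} = 222 − 4x_{Kora} − 2x_{Nadir} = 0 ⇒ x_{Kora} = 55.5 − 0.5x_{Nadir}.
Solving the two reaction functions simultaneously: (1 − (−1/3)(−0.5))x_{Nadir} = 227/6 − (1/3)·55.5, so (5/6)x_{Nadir} = 58/3 and x_{Nadir} = 23.2.
Then x_{Kora} = 55.5 − 0.5·23.2 = 43.9.
Total extraction: 23.2 + 43.9 = 67.1.

67.1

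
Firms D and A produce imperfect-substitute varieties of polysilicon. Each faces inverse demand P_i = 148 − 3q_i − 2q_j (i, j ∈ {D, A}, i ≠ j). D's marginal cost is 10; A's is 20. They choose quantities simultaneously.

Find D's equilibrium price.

Firm D's profit: π = q_D(148 − 3q_D − 2q_A) − 10q_D.
∂π/∂q_D = 138 − 6q_D − 2q_A = 0 ⇒ q_D = 23 − (1/3)q_A.
Similarly q_A = 64/3 − (1/3)q_D.
Substituting the second reaction function into the first: q_D = 23 − (1/3)(64/3 − (1/3)q_D), which gives (8/9)q_D = 143/9 ⇒ q_D = 17.875.
Then q_A = 64/3 − (1/3)·17.875 = 15.375.
P_D = 148 − 3·17.875 − 2·15.375 = 63.625.

63.625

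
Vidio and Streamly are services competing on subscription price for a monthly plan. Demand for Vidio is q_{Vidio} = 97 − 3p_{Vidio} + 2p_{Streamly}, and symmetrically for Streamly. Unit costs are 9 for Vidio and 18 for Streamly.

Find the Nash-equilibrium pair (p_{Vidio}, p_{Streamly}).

32.6875, 36.0625

Vidio's profit: π = (p_{Vidio} − 9)(97 − 3p_{Vidio} + 2p_{Streamly}).
∂π/∂p_{Vidio} = 124 − 6p_{Vidio} + 2p_{Streamly} = 0 ⇒ p_{Vidio} = 62/3 + (1/3)p_{Streamly}.
Similarly p_{Streamly} = 151/6 + (1/3)p_{Vidio}.
Solving the two reaction functions simultaneously: (1 − (1/3)(1/3))p_{Vidio} = 62/3 + (1/3)·(151/6), so (8/9)p_{Vidio} = 523/18 and p_{Vidio} = 32.6875.
Then p_{Streamly} = 151/6 + (1/3)·32.6875 = 36.0625.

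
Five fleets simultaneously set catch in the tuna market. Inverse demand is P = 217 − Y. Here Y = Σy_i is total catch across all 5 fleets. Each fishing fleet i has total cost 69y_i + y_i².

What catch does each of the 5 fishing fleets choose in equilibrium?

A representative fishing fleet's profit is π_i = y_i(217 − Y) − 69y_i − y_i², with Y = y_i + Σ_{j≠i} y_j.
First-order condition: 148 − 4y_i − Σ_{j≠i} y_j = 0.
In a symmetric equilibrium every fishing fleet chooses the same y, so Σ_{j≠i} y_j = 4y. The condition becomes 148 − 8y = 0, giving y = 148/8 = 18.5.

18.5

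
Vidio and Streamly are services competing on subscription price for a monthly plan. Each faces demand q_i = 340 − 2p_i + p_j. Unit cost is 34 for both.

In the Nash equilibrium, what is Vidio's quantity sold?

Vidio's profit: π = (p_{Vidio} − 34)(340 − 2p_{Vidio} + p_{Streamly}).
∂π/∂p_{Vidio} = 408 − 4p_{Vidio} + p_{Streamly} = 0 ⇒ p_{Vidio} = 102 + 0.25p_{Streamly}.
The game is symmetric, so in equilibrium p_{Streamly} = p_{Vidio}: the reaction function gives 0.75p_{Vidio} = 102, hence p_{Vidio} = 136.
q_{Vidio} = 340 − 2·136 + 136 = 204.

204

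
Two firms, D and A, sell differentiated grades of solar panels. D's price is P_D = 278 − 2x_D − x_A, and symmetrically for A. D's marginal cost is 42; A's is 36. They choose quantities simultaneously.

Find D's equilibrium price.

135.6

Firm D's profit: π = x_D(278 − 2x_D − x_A) − 42x_D.
∂π/∂x_D = 236 − 4x_D − x_A = 0 ⇒ x_D = 59 − 0.25x_A.
Similarly x_A = 60.5 − 0.25x_D.
Plugging x_A into D's best response: x_D = 59 − 0.25(60.5 − 0.25x_D) ⇒ 0.9375x_D = 43.875, so x_D = 46.8.
Then x_A = 60.5 − 0.25·46.8 = 48.8.
P_D = 278 − 2·46.8 − 48.8 = 135.6.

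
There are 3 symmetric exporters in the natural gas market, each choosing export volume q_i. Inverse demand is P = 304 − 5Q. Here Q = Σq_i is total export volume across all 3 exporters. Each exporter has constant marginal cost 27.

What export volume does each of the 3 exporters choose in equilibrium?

13.85

A representative exporter's profit is π_i = q_i(304 − 5Q) − 27q_i, with Q = q_i + Σ_{j≠i} q_j.
First-order condition: 277 − 10q_i − 5Σ_{j≠i} q_j = 0.
With identical exporters, set every q_j = q: then 277 − 10q − 10q = 0, i.e. q = 277/20 = 13.85.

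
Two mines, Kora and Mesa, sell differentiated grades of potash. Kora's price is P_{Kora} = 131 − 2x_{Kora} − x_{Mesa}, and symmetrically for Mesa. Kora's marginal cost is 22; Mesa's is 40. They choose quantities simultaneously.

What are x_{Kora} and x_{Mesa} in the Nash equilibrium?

Mine Kora's profit: π = x_{Kora}(131 − 2x_{Kora} − x_{Mesa}) − 22x_{Kora}.
∂π/∂x_{Kora} = 109 − 4x_{Kora} − x_{Mesa} = 0 ⇒ x_{Kora} = 27.25 − 0.25x_{Mesa}.
Similarly x_{Mesa} = 22.75 − 0.25x_{Kora}.
Substituting the second reaction function into the first: x_{Kora} = 27.25 − 0.25(22.75 − 0.25x_{Kora}), which gives 0.9375x_{Kora} = 21.5625 ⇒ x_{Kora} = 23.
Then x_{Mesa} = 22.75 − 0.25·23 = 17.

23, 17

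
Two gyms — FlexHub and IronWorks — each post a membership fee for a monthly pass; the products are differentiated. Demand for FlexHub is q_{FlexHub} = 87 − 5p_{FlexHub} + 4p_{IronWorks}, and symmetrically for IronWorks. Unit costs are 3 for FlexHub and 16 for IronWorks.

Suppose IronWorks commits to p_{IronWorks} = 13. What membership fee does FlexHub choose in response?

FlexHub's profit: π = (p_{FlexHub} − 3)(87 − 5p_{FlexHub} + 4p_{IronWorks}).
∂π/∂p_{FlexHub} = 102 − 10p_{FlexHub} + 4p_{IronWorks} = 0 ⇒ p_{FlexHub} = 10.2 + 0.4p_{IronWorks}.
At p_{IronWorks} = 13: p_{FlexHub} = 10.2 + 0.4·13 = 15.4.

15.4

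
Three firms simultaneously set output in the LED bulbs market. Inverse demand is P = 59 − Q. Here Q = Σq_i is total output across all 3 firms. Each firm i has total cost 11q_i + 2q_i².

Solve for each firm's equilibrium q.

6

A representative firm's profit is π_i = q_i(59 − Q) − 11q_i − 2q_i², with Q = q_i + Σ_{j≠i} q_j.
First-order condition: 48 − 6q_i − Σ_{j≠i} q_j = 0.
With identical firms, set every q_j = q: then 48 − 6q − 2q = 0, i.e. q = 48/8 = 6.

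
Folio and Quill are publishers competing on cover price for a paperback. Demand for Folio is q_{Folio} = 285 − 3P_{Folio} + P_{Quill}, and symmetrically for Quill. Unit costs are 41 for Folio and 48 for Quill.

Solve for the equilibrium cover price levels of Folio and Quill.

82.2, 85.2

Folio's profit: π = (P_{Folio} − 41)(285 − 3P_{Folio} + P_{Quill}).
∂π/∂P_{Folio} = 408 − 6P_{Folio} + P_{Quill} = 0 ⇒ P_{Folio} = 68 + (1/6)P_{Quill}.
Similarly P_{Quill} = 71.5 + (1/6)P_{Folio}.
Substituting the second reaction function into the first: P_{Folio} = 68 + (1/6)(71.5 + (1/6)P_{Folio}), which gives (35/36)P_{Folio} = 959/12 ⇒ P_{Folio} = 82.2.
Then P_{Quill} = 71.5 + (1/6)·82.2 = 85.2.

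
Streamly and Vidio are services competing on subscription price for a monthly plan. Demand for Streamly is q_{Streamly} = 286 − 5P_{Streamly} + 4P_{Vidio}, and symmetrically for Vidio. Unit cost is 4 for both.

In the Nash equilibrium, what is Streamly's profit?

11045

Streamly's profit: π = (P_{Streamly} − 4)(286 − 5P_{Streamly} + 4P_{Vidio}).
∂π/∂P_{Streamly} = 306 − 10P_{Streamly} + 4P_{Vidio} = 0 ⇒ P_{Streamly} = 30.6 + 0.4P_{Vidio}.
By symmetry P_{Vidio} = P_{Streamly}; substituting into the reaction function, 0.6P_{Streamly} = 30.6 and P_{Streamly} = 51.
q_{Streamly} = 286 − 5·51 + 4·51 = 235.
Profit = (51 − 4)·235 = 11045.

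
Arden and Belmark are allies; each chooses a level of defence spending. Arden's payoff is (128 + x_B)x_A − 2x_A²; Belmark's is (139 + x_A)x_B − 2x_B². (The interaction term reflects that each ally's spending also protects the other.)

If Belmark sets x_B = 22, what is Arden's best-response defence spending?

Expanding Arden's payoff: 128x_A + x_Bx_A − 2x_A².
∂π/∂x_A = 128 + x_B − 4x_A = 0, so x_A = 32 + 0.25x_B.
At x_B = 22: x_A = 32 + 0.25·22 = 37.5.

37.5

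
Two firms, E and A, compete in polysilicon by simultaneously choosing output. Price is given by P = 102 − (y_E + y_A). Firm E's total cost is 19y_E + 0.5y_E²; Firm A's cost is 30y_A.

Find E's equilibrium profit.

530.16

Firm E's profit: π = y_E(102 − (y_E + y_A)) − 19y_E − 0.5y_E².
∂π/∂y_E = 83 − 3y_E − y_A = 0, so y_E = 83/3 − (1/3)y_A.
For A: ∂π/∂y_A = 72 − 2y_A − y_E = 0 ⇒ y_A = 36 − 0.5y_E.
Substituting the second reaction function into the first: y_E = 83/3 − (1/3)(36 − 0.5y_E), which gives (5/6)y_E = 47/3 ⇒ y_E = 18.8.
Then y_A = 36 − 0.5·18.8 = 26.6.
Price P = 102 − 45.4 = 56.6.
E's profit: (56.6 − 19)·18.8 − 0.5(18.8)² = 530.16.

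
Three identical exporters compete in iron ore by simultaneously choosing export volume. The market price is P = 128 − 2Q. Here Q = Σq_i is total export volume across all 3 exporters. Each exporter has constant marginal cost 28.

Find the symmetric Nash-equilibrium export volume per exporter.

A representative exporter's profit is π_i = q_i(128 − 2Q) − 28q_i, with Q = q_i + Σ_{j≠i} q_j.
First-order condition: 100 − 4q_i − 2Σ_{j≠i} q_j = 0.
Imposing symmetry (q_j = q for all j) turns Σ_{j≠i} q_j into 2q, so 100 = 8q and q = 12.5.

12.5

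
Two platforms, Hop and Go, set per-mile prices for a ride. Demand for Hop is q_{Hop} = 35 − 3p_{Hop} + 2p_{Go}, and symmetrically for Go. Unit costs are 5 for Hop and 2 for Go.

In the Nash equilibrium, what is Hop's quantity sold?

20.8125

Hop's profit: π = (p_{Hop} − 5)(35 − 3p_{Hop} + 2p_{Go}).
∂π/∂p_{Hop} = 50 − 6p_{Hop} + 2p_{Go} = 0 ⇒ p_{Hop} = 25/3 + (1/3)p_{Go}.
Similarly p_{Go} = 41/6 + (1/3)p_{Hop}.
Substituting the second reaction function into the first: p_{Hop} = 25/3 + (1/3)(41/6 + (1/3)p_{Hop}), which gives (8/9)p_{Hop} = 191/18 ⇒ p_{Hop} = 11.9375.
Then p_{Go} = 41/6 + (1/3)·11.9375 = 10.8125.
q_{Hop} = 35 − 3·11.9375 + 2·10.8125 = 20.8125.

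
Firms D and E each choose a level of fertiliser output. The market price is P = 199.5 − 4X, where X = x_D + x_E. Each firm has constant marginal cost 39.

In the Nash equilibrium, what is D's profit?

715.5625

Firm D's profit: π = x_D(199.5 − 4(x_D + x_E)) − 39x_D.
∂π/∂x_D = 160.5 − 8x_D − 4x_E = 0, so x_D = 20.0625 − 0.5x_E.
By symmetry x_E = x_D; substituting into the reaction function, 1.5x_D = 20.0625 and x_D = 13.375.
Price P = 199.5 − 4·26.75 = 92.5.
D's profit: (92.5 − 39)·13.375 = 715.5625.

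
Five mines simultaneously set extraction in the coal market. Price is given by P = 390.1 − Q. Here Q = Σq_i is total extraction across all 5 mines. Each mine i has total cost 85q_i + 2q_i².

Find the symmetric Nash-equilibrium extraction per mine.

30.51

A representative mine's profit is π_i = q_i(390.1 − Q) − 85q_i − 2q_i², with Q = q_i + Σ_{j≠i} q_j.
First-order condition: 305.1 − 6q_i − Σ_{j≠i} q_j = 0.
Imposing symmetry (q_j = q for all j) turns Σ_{j≠i} q_j into 4q, so 305.1 = 10q and q = 30.51.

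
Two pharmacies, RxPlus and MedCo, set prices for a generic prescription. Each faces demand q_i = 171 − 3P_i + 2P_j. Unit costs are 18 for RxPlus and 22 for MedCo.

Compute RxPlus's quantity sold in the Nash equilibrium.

117

RxPlus's profit: π = (P_{RxPlus} − 18)(171 − 3P_{RxPlus} + 2P_{MedCo}).
∂π/∂P_{RxPlus} = 225 − 6P_{RxPlus} + 2P_{MedCo} = 0 ⇒ P_{RxPlus} = 37.5 + (1/3)P_{MedCo}.
Similarly P_{MedCo} = 39.5 + (1/3)P_{RxPlus}.
Substituting the second reaction function into the first: P_{RxPlus} = 37.5 + (1/3)(39.5 + (1/3)P_{RxPlus}), which gives (8/9)P_{RxPlus} = 152/3 ⇒ P_{RxPlus} = 57.
Then P_{MedCo} = 39.5 + (1/3)·57 = 58.5.
q_{RxPlus} = 171 − 3·57 + 2·58.5 = 117.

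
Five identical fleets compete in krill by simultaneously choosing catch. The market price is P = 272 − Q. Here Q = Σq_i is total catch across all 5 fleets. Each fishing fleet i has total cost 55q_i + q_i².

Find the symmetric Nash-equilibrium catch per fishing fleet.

A representative fishing fleet's profit is π_i = q_i(272 − Q) − 55q_i − q_i², with Q = q_i + Σ_{j≠i} q_j.
First-order condition: 217 − 4q_i − Σ_{j≠i} q_j = 0.
Imposing symmetry (q_j = q for all j) turns Σ_{j≠i} q_j into 4q, so 217 = 8q and q = 27.125.

27.125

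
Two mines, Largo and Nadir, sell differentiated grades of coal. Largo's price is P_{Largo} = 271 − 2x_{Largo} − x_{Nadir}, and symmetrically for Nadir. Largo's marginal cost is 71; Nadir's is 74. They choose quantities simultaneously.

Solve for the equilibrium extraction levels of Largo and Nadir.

Mine Largo's profit: π = x_{Largo}(271 − 2x_{Largo} − x_{Nadir}) − 71x_{Largo}.
∂π/∂x_{Largo} = 200 − 4x_{Largo} − x_{Nadir} = 0 ⇒ x_{Largo} = 50 − 0.25x_{Nadir}.
Similarly x_{Nadir} = 49.25 − 0.25x_{Largo}.
Solving the two reaction functions simultaneously: (1 − (−0.25)(−0.25))x_{Largo} = 50 − 0.25·49.25, so 0.9375x_{Largo} = 37.6875 and x_{Largo} = 40.2.
Then x_{Nadir} = 49.25 − 0.25·40.2 = 39.2.

40.2, 39.2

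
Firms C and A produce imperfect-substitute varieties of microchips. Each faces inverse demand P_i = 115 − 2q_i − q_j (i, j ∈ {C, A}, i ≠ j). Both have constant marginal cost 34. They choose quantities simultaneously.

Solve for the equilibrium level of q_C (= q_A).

Firm C's profit: π = q_C(115 − 2q_C − q_A) − 34q_C.
∂π/∂q_C = 81 − 4q_C − q_A = 0 ⇒ q_C = 20.25 − 0.25q_A.
Setting q_C = q_A in the reaction function: q_C = 20.25 − 0.25q_C, so q_C = 20.25 / 1.25 = 16.2.

16.2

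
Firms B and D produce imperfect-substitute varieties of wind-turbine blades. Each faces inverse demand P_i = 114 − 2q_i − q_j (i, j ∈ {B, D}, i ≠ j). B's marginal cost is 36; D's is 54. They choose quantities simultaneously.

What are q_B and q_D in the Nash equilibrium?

Firm B's profit: π = q_B(114 − 2q_B − q_D) − 36q_B.
∂π/∂q_B = 78 − 4q_B − q_D = 0 ⇒ q_B = 19.5 − 0.25q_D.
Similarly q_D = 15 − 0.25q_B.
Plugging q_D into B's best response: q_B = 19.5 − 0.25(15 − 0.25q_B) ⇒ 0.9375q_B = 15.75, so q_B = 16.8.
Then q_D = 15 − 0.25·16.8 = 10.8.

16.8, 10.8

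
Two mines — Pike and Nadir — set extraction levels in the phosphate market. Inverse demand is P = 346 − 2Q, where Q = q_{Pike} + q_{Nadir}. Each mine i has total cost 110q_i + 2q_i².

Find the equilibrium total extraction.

Mine Pike's profit: π = q_{Pike}(346 − 2(q_{Pike} + q_{Nadir})) − 110q_{Pike} − 2q_{Pike}².
∂π/∂q_{Pike} = 236 − 8q_{Pike} − 2q_{Nadir} = 0, so q_{Pike} = 29.5 − 0.25q_{Nadir}.
The game is symmetric, so in equilibrium q_{Nadir} = q_{Pike}: the reaction function gives 1.25q_{Pike} = 29.5, hence q_{Pike} = 23.6.
Total extraction: 23.6 + 23.6 = 47.2.

47.2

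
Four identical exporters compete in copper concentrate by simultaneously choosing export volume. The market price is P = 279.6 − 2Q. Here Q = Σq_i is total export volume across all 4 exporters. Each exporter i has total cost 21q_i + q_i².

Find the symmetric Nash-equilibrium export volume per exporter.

21.55

A representative exporter's profit is π_i = q_i(279.6 − 2Q) − 21q_i − q_i², with Q = q_i + Σ_{j≠i} q_j.
First-order condition: 258.6 − 6q_i − 2Σ_{j≠i} q_j = 0.
Imposing symmetry (q_j = q for all j) turns Σ_{j≠i} q_j into 3q, so 258.6 = 12q and q = 21.55.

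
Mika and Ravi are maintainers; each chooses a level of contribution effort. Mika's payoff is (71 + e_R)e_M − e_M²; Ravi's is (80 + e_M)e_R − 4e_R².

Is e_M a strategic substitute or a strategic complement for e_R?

strategic complements

Expanding Mika's payoff: 71e_M + e_Re_M − e_M².
∂π/∂e_M = 71 + e_R − 2e_M = 0, so e_M = 35.5 + 0.5e_R.
The best-response slope de_M/de_R = 0.5 > 0: the reaction function is upward-sloping, so the choices are strategic complements.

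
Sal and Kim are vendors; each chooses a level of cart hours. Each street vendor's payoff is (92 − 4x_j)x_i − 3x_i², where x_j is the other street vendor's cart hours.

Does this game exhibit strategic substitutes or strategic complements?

strategic substitutes

Sal's payoff is (92 − 4x_K)x_S − 3x_S².
∂π/∂x_S = 92 − 4x_K − 6x_S = 0, so x_S = 46/3 − (2/3)x_K.
The best-response slope dx_S/dx_K = −2/3 < 0: the reaction function is downward-sloping, so the choices are strategic substitutes.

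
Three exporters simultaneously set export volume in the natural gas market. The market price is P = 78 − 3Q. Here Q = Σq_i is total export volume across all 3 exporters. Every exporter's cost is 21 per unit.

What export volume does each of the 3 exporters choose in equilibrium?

4.75

A representative exporter's profit is π_i = q_i(78 − 3Q) − 21q_i, with Q = q_i + Σ_{j≠i} q_j.
First-order condition: 57 − 6q_i − 3Σ_{j≠i} q_j = 0.
In a symmetric equilibrium every exporter chooses the same q, so Σ_{j≠i} q_j = 2q. The condition becomes 57 − 12q = 0, giving q = 57/12 = 4.75.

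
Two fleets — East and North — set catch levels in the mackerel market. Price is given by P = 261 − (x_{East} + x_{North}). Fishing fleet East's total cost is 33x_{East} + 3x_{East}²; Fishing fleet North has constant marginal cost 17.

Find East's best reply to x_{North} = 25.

Fishing fleet East's profit: π = x_{East}(261 − (x_{East} + x_{North})) − 33x_{East} − 3x_{East}².
∂π/∂x_{East} = 228 − 8x_{East} − x_{North} = 0, so x_{East} = 28.5 − 0.125x_{North}.
At x_{North} = 25: x_{East} = 28.5 − 0.125·25 = 25.375.

25.375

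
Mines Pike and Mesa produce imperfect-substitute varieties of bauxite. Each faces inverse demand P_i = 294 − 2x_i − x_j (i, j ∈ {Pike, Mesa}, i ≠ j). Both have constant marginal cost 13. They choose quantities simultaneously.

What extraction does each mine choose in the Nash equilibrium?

Mine Pike's profit: π = x_{Pike}(294 − 2x_{Pike} − x_{Mesa}) − 13x_{Pike}.
∂π/∂x_{Pike} = 281 − 4x_{Pike} − x_{Mesa} = 0 ⇒ x_{Pike} = 70.25 − 0.25x_{Mesa}.
Setting x_{Pike} = x_{Mesa} in the reaction function: x_{Pike} = 70.25 − 0.25x_{Pike}, so x_{Pike} = 70.25 / 1.25 = 56.2.

56.2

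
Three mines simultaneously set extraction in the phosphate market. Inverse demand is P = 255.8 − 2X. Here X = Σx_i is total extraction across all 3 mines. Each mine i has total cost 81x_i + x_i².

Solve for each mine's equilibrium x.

17.48

A representative mine's profit is π_i = x_i(255.8 − 2X) − 81x_i − x_i², with X = x_i + Σ_{j≠i} x_j.
First-order condition: 174.8 − 6x_i − 2Σ_{j≠i} x_j = 0.
Imposing symmetry (x_j = x for all j) turns Σ_{j≠i} x_j into 2x, so 174.8 = 10x and x = 17.48.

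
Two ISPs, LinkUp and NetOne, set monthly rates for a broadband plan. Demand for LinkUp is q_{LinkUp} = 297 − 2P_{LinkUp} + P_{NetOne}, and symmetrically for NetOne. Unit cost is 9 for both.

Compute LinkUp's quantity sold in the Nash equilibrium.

LinkUp's profit: π = (P_{LinkUp} − 9)(297 − 2P_{LinkUp} + P_{NetOne}).
∂π/∂P_{LinkUp} = 315 − 4P_{LinkUp} + P_{NetOne} = 0 ⇒ P_{LinkUp} = 78.75 + 0.25P_{NetOne}.
The game is symmetric, so in equilibrium P_{NetOne} = P_{LinkUp}: the reaction function gives 0.75P_{LinkUp} = 78.75, hence P_{LinkUp} = 105.
q_{LinkUp} = 297 − 2·105 + 105 = 192.

192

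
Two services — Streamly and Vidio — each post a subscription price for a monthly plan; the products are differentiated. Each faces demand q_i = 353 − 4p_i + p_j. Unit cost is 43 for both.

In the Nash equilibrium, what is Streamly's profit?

Streamly's profit: π = (p_{Streamly} − 43)(353 − 4p_{Streamly} + p_{Vidio}).
∂π/∂p_{Streamly} = 525 − 8p_{Streamly} + p_{Vidio} = 0 ⇒ p_{Streamly} = 65.625 + 0.125p_{Vidio}.
By symmetry p_{Vidio} = p_{Streamly}; substituting into the reaction function, 0.875p_{Streamly} = 65.625 and p_{Streamly} = 75.
q_{Streamly} = 353 − 4·75 + 75 = 128.
Profit = (75 − 43)·128 = 4096.

4096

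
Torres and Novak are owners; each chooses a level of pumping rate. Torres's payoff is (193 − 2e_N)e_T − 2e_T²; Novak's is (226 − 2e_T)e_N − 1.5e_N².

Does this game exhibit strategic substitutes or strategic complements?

strategic substitutes

Expanding Torres's payoff: 193e_T − 2e_Ne_T − 2e_T².
∂π/∂e_T = 193 − 2e_N − 4e_T = 0, so e_T = 48.25 − 0.5e_N.
The best-response slope de_T/de_N = −0.5 < 0: the reaction function is downward-sloping, so the choices are strategic substitutes.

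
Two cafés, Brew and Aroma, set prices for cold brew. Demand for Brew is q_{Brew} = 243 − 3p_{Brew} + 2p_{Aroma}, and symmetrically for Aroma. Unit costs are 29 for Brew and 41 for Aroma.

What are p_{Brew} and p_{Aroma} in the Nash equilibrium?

84.75, 89.25

Brew's profit: π = (p_{Brew} − 29)(243 − 3p_{Brew} + 2p_{Aroma}).
∂π/∂p_{Brew} = 330 − 6p_{Brew} + 2p_{Aroma} = 0 ⇒ p_{Brew} = 55 + (1/3)p_{Aroma}.
Similarly p_{Aroma} = 61 + (1/3)p_{Brew}.
Substituting the second reaction function into the first: p_{Brew} = 55 + (1/3)(61 + (1/3)p_{Brew}), which gives (8/9)p_{Brew} = 226/3 ⇒ p_{Brew} = 84.75.
Then p_{Aroma} = 61 + (1/3)·84.75 = 89.25.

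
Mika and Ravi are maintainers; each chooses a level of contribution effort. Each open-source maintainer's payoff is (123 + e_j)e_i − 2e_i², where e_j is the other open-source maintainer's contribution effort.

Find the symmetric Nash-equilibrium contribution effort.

41

Mika's payoff is (123 + e_R)e_M − 2e_M².
∂π/∂e_M = 123 + e_R − 4e_M = 0, so e_M = 30.75 + 0.25e_R.
The game is symmetric, so in equilibrium e_R = e_M: the reaction function gives 0.75e_M = 30.75, hence e_M = 41.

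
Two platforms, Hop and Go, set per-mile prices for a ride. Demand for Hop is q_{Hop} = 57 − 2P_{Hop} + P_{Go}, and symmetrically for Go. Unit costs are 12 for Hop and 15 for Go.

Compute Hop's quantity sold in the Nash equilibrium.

30.8

Hop's profit: π = (P_{Hop} − 12)(57 − 2P_{Hop} + P_{Go}).
∂π/∂P_{Hop} = 81 − 4P_{Hop} + P_{Go} = 0 ⇒ P_{Hop} = 20.25 + 0.25P_{Go}.
Similarly P_{Go} = 21.75 + 0.25P_{Hop}.
Solving the two reaction functions simultaneously: (1 − (0.25)(0.25))P_{Hop} = 20.25 + 0.25·21.75, so 0.9375P_{Hop} = 25.6875 and P_{Hop} = 27.4.
Then P_{Go} = 21.75 + 0.25·27.4 = 28.6.
q_{Hop} = 57 − 2·27.4 + 28.6 = 30.8.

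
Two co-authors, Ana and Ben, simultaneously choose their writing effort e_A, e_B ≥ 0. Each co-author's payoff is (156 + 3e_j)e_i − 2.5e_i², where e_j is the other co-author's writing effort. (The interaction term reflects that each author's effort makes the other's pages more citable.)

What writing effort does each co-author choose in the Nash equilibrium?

Ana's payoff is (156 + 3e_B)e_A − 2.5e_A².
∂π/∂e_A = 156 + 3e_B − 5e_A = 0, so e_A = 31.2 + 0.6e_B.
Setting e_A = e_B in the reaction function: e_A = 31.2 + 0.6e_A, so e_A = 31.2 / 0.4 = 78.

78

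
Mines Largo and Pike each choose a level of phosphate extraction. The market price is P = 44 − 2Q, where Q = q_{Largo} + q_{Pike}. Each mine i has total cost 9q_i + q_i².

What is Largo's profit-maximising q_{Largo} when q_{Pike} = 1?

5.5

Mine Largo's profit: π = q_{Largo}(44 − 2(q_{Largo} + q_{Pike})) − 9q_{Largo} − q_{Largo}².
∂π/∂q_{Largo} = 35 − 6q_{Largo} − 2q_{Pike} = 0, so q_{Largo} = 35/6 − (1/3)q_{Pike}.
At q_{Pike} = 1: q_{Largo} = 35/6 − (1/3)·1 = 5.5.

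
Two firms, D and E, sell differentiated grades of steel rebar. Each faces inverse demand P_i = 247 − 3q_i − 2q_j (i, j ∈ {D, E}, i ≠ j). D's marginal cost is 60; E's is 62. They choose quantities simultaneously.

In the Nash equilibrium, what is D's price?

130.5

Firm D's profit: π = q_D(247 − 3q_D − 2q_E) − 60q_D.
∂π/∂q_D = 187 − 6q_D − 2q_E = 0 ⇒ q_D = 187/6 − (1/3)q_E.
Similarly q_E = 185/6 − (1/3)q_D.
Plugging q_E into D's best response: q_D = 187/6 − (1/3)(185/6 − (1/3)q_D) ⇒ (8/9)q_D = 188/9, so q_D = 23.5.
Then q_E = 185/6 − (1/3)·23.5 = 23.
P_D = 247 − 3·23.5 − 2·23 = 130.5.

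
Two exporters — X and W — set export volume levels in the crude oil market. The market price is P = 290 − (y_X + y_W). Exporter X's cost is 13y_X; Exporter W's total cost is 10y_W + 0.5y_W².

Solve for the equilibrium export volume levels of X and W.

Exporter X's profit: π = y_X(290 − (y_X + y_W)) − 13y_X.
∂π/∂y_X = 277 − 2y_X − y_W = 0, so y_X = 138.5 − 0.5y_W.
For W: ∂π/∂y_W = 280 − 3y_W − y_X = 0 ⇒ y_W = 280/3 − (1/3)y_X.
Solving the two reaction functions simultaneously: (1 − (−0.5)(−1/3))y_X = 138.5 − 0.5·(280/3), so (5/6)y_X = 551/6 and y_X = 110.2.
Then y_W = 280/3 − (1/3)·110.2 = 56.6.

110.2, 56.6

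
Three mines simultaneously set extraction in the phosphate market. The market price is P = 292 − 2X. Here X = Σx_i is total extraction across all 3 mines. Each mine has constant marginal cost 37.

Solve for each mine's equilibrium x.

A representative mine's profit is π_i = x_i(292 − 2X) − 37x_i, with X = x_i + Σ_{j≠i} x_j.
First-order condition: 255 − 4x_i − 2Σ_{j≠i} x_j = 0.
In a symmetric equilibrium every mine chooses the same x, so Σ_{j≠i} x_j = 2x. The condition becomes 255 − 8x = 0, giving x = 255/8 = 31.875.

31.875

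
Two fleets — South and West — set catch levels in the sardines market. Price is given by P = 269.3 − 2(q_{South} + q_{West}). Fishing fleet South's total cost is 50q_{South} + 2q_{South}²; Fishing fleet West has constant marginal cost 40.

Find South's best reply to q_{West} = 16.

Fishing fleet South's profit: π = q_{South}(269.3 − 2(q_{South} + q_{West})) − 50q_{South} − 2q_{South}².
∂π/∂q_{South} = 219.3 − 8q_{South} − 2q_{West} = 0, so q_{South} = 27.4125 − 0.25q_{West}.
At q_{West} = 16: q_{South} = 27.4125 − 0.25·16 = 23.4125.

23.4125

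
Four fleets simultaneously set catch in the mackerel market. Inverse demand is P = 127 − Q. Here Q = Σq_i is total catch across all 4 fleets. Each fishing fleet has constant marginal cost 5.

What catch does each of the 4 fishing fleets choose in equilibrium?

A representative fishing fleet's profit is π_i = q_i(127 − Q) − 5q_i, with Q = q_i + Σ_{j≠i} q_j.
First-order condition: 122 − 2q_i − Σ_{j≠i} q_j = 0.
In a symmetric equilibrium every fishing fleet chooses the same q, so Σ_{j≠i} q_j = 3q. The condition becomes 122 − 5q = 0, giving q = 122/5 = 24.4.

24.4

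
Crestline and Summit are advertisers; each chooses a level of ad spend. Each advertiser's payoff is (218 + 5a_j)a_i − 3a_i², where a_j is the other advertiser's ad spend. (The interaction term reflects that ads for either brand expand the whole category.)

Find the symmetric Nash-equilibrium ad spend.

Crestline's payoff is (218 + 5a_S)a_C − 3a_C².
∂π/∂a_C = 218 + 5a_S − 6a_C = 0, so a_C = 109/3 + (5/6)a_S.
Setting a_C = a_S in the reaction function: a_C = 109/3 + (5/6)a_C, so a_C = (109/3) / (1/6) = 218.

218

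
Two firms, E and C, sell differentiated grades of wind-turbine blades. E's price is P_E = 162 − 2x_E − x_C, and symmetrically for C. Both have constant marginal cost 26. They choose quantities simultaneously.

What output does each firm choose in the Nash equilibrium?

27.2

Firm E's profit: π = x_E(162 − 2x_E − x_C) − 26x_E.
∂π/∂x_E = 136 − 4x_E − x_C = 0 ⇒ x_E = 34 − 0.25x_C.
The game is symmetric, so in equilibrium x_C = x_E: the reaction function gives 1.25x_E = 34, hence x_E = 27.2.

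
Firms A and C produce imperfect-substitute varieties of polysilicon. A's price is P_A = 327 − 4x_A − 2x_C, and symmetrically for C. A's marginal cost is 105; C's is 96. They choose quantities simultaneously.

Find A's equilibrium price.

Firm A's profit: π = x_A(327 − 4x_A − 2x_C) − 105x_A.
∂π/∂x_A = 222 − 8x_A − 2x_C = 0 ⇒ x_A = 27.75 − 0.25x_C.
Similarly x_C = 28.875 − 0.25x_A.
Solving the two reaction functions simultaneously: (1 − (−0.25)(−0.25))x_A = 27.75 − 0.25·28.875, so 0.9375x_A = 657/32 and x_A = 21.9.
Then x_C = 28.875 − 0.25·21.9 = 23.4.
P_A = 327 − 4·21.9 − 2·23.4 = 192.6.

192.6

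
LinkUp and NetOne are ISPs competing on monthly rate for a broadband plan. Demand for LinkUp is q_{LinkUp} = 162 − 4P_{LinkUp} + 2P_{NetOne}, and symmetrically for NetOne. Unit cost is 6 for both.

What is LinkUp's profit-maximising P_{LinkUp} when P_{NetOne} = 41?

33.5

LinkUp's profit: π = (P_{LinkUp} − 6)(162 − 4P_{LinkUp} + 2P_{NetOne}).
∂π/∂P_{LinkUp} = 186 − 8P_{LinkUp} + 2P_{NetOne} = 0 ⇒ P_{LinkUp} = 23.25 + 0.25P_{NetOne}.
At P_{NetOne} = 41: P_{LinkUp} = 23.25 + 0.25·41 = 33.5.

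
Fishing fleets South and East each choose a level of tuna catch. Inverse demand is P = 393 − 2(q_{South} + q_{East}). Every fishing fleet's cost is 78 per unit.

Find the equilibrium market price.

183

Fishing fleet South's profit: π = q_{South}(393 − 2(q_{South} + q_{East})) − 78q_{South}.
∂π/∂q_{South} = 315 − 4q_{South} − 2q_{East} = 0, so q_{South} = 78.75 − 0.5q_{East}.
By symmetry q_{East} = q_{South}; substituting into the reaction function, 1.5q_{South} = 78.75 and q_{South} = 52.5.
Equilibrium price: P = 393 − 2·105 = 183.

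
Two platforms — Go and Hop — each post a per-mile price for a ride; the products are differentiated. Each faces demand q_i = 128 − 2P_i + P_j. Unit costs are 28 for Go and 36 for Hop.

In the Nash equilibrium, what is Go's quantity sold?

Go's profit: π = (P_{Go} − 28)(128 − 2P_{Go} + P_{Hop}).
∂π/∂P_{Go} = 184 − 4P_{Go} + P_{Hop} = 0 ⇒ P_{Go} = 46 + 0.25P_{Hop}.
Similarly P_{Hop} = 50 + 0.25P_{Go}.
Solving the two reaction functions simultaneously: (1 − (0.25)(0.25))P_{Go} = 46 + 0.25·50, so 0.9375P_{Go} = 58.5 and P_{Go} = 62.4.
Then P_{Hop} = 50 + 0.25·62.4 = 65.6.
q_{Go} = 128 − 2·62.4 + 65.6 = 68.8.

68.8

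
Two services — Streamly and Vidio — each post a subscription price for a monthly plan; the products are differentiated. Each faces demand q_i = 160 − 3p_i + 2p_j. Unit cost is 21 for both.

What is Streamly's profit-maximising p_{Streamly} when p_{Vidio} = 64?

58.5

Streamly's profit: π = (p_{Streamly} − 21)(160 − 3p_{Streamly} + 2p_{Vidio}).
∂π/∂p_{Streamly} = 223 − 6p_{Streamly} + 2p_{Vidio} = 0 ⇒ p_{Streamly} = 223/6 + (1/3)p_{Vidio}.
At p_{Vidio} = 64: p_{Streamly} = 223/6 + (1/3)·64 = 58.5.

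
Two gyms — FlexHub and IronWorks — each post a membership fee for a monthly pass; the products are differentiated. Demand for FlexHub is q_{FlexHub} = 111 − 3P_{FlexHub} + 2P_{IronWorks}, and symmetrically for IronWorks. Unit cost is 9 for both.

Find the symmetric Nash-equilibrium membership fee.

34.5

FlexHub's profit: π = (P_{FlexHub} − 9)(111 − 3P_{FlexHub} + 2P_{IronWorks}).
∂π/∂P_{FlexHub} = 138 − 6P_{FlexHub} + 2P_{IronWorks} = 0 ⇒ P_{FlexHub} = 23 + (1/3)P_{IronWorks}.
The game is symmetric, so in equilibrium P_{IronWorks} = P_{FlexHub}: the reaction function gives (2/3)P_{FlexHub} = 23, hence P_{FlexHub} = 34.5.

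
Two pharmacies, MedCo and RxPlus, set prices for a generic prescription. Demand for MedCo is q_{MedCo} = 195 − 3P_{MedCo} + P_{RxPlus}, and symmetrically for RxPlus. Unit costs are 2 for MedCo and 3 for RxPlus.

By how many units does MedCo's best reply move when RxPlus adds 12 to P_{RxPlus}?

MedCo's profit: π = (P_{MedCo} − 2)(195 − 3P_{MedCo} + P_{RxPlus}).
∂π/∂P_{MedCo} = 201 − 6P_{MedCo} + P_{RxPlus} = 0 ⇒ P_{MedCo} = 33.5 + (1/6)P_{RxPlus}.
The reaction-function slope is 1/6, so a 12-unit rise in P_{RxPlus} moves P_{MedCo} by 1/6 × 12 = 2. MedCo's best response rises — the actions are strategic complements.

2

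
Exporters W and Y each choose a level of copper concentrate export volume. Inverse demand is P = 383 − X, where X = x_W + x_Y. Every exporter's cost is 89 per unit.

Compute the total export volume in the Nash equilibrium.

196

Exporter W's profit: π = x_W(383 − (x_W + x_Y)) − 89x_W.
∂π/∂x_W = 294 − 2x_W − x_Y = 0, so x_W = 147 − 0.5x_Y.
The game is symmetric, so in equilibrium x_Y = x_W: the reaction function gives 1.5x_W = 147, hence x_W = 98.
Total export volume: 98 + 98 = 196.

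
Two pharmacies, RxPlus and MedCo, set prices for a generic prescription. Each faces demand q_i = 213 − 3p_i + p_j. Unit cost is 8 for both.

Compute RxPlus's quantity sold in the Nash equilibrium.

118.2

RxPlus's profit: π = (p_{RxPlus} − 8)(213 − 3p_{RxPlus} + p_{MedCo}).
∂π/∂p_{RxPlus} = 237 − 6p_{RxPlus} + p_{MedCo} = 0 ⇒ p_{RxPlus} = 39.5 + (1/6)p_{MedCo}.
The game is symmetric, so in equilibrium p_{MedCo} = p_{RxPlus}: the reaction function gives (5/6)p_{RxPlus} = 39.5, hence p_{RxPlus} = 47.4.
q_{RxPlus} = 213 − 3·47.4 + 47.4 = 118.2.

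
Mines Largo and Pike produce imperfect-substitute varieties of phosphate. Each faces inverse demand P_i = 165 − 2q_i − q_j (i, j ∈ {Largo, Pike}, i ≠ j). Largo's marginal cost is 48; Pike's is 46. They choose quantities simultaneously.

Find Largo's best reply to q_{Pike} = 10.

Mine Largo's profit: π = q_{Largo}(165 − 2q_{Largo} − q_{Pike}) − 48q_{Largo}.
∂π/∂q_{Largo} = 117 − 4q_{Largo} − q_{Pike} = 0 ⇒ q_{Largo} = 29.25 − 0.25q_{Pike}.
At q_{Pike} = 10: q_{Largo} = 29.25 − 0.25·10 = 26.75.

26.75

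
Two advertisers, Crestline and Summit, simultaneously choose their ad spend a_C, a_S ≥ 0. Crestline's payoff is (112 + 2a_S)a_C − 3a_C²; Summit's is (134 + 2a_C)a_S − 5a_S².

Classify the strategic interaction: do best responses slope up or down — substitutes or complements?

Expanding Crestline's payoff: 112a_C + 2a_Sa_C − 3a_C².
∂π/∂a_C = 112 + 2a_S − 6a_C = 0, so a_C = 56/3 + (1/3)a_S.
The best-response slope da_C/da_S = 1/3 > 0: the reaction function is upward-sloping, so the choices are strategic complements.

strategic complements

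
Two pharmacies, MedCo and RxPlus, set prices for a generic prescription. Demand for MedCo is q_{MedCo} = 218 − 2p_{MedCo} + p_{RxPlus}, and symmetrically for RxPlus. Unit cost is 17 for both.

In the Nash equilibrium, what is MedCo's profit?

MedCo's profit: π = (p_{MedCo} − 17)(218 − 2p_{MedCo} + p_{RxPlus}).
∂π/∂p_{MedCo} = 252 − 4p_{MedCo} + p_{RxPlus} = 0 ⇒ p_{MedCo} = 63 + 0.25p_{RxPlus}.
By symmetry p_{RxPlus} = p_{MedCo}; substituting into the reaction function, 0.75p_{MedCo} = 63 and p_{MedCo} = 84.
q_{MedCo} = 218 − 2·84 + 84 = 134.
Profit = (84 − 17)·134 = 8978.

8978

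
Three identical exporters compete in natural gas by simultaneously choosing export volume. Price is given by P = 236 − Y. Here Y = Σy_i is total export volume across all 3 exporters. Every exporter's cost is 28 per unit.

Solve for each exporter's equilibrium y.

A representative exporter's profit is π_i = y_i(236 − Y) − 28y_i, with Y = y_i + Σ_{j≠i} y_j.
First-order condition: 208 − 2y_i − Σ_{j≠i} y_j = 0.
In a symmetric equilibrium every exporter chooses the same y, so Σ_{j≠i} y_j = 2y. The condition becomes 208 − 4y = 0, giving y = 208/4 = 52.

52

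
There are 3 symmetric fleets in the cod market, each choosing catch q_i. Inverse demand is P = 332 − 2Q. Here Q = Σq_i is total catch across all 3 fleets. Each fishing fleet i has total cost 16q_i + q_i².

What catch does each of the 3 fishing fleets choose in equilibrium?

31.6

A representative fishing fleet's profit is π_i = q_i(332 − 2Q) − 16q_i − q_i², with Q = q_i + Σ_{j≠i} q_j.
First-order condition: 316 − 6q_i − 2Σ_{j≠i} q_j = 0.
In a symmetric equilibrium every fishing fleet chooses the same q, so Σ_{j≠i} q_j = 2q. The condition becomes 316 − 10q = 0, giving q = 316/10 = 31.6.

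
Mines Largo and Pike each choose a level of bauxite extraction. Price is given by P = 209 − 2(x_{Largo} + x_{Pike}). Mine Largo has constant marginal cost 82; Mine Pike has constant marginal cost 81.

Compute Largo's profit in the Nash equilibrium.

882

Mine Largo's profit: π = x_{Largo}(209 − 2(x_{Largo} + x_{Pike})) − 82x_{Largo}.
∂π/∂x_{Largo} = 127 − 4x_{Largo} − 2x_{Pike} = 0, so x_{Largo} = 31.75 − 0.5x_{Pike}.
By the same steps for Pike: x_{Pike} = 32 − 0.5x_{Largo}.
Substituting the second reaction function into the first: x_{Largo} = 31.75 − 0.5(32 − 0.5x_{Largo}), which gives 0.75x_{Largo} = 15.75 ⇒ x_{Largo} = 21.
Then x_{Pike} = 32 − 0.5·21 = 21.5.
Price P = 209 − 2·42.5 = 124.
Largo's profit: (124 − 82)·21 = 882.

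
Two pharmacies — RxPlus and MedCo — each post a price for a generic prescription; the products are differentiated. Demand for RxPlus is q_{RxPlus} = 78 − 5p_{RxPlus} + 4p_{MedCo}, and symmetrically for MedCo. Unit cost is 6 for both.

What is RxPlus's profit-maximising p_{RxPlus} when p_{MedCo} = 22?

19.6

RxPlus's profit: π = (p_{RxPlus} − 6)(78 − 5p_{RxPlus} + 4p_{MedCo}).
∂π/∂p_{RxPlus} = 108 − 10p_{RxPlus} + 4p_{MedCo} = 0 ⇒ p_{RxPlus} = 10.8 + 0.4p_{MedCo}.
At p_{MedCo} = 22: p_{RxPlus} = 10.8 + 0.4·22 = 19.6.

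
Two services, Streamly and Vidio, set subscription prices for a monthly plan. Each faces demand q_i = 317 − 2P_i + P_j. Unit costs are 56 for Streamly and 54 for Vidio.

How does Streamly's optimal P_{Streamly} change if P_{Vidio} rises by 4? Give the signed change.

Streamly's profit: π = (P_{Streamly} − 56)(317 − 2P_{Streamly} + P_{Vidio}).
∂π/∂P_{Streamly} = 429 − 4P_{Streamly} + P_{Vidio} = 0 ⇒ P_{Streamly} = 107.25 + 0.25P_{Vidio}.
The reaction-function slope is 0.25, so a 4-unit rise in P_{Vidio} moves P_{Streamly} by 0.25 × 4 = 1. Streamly's best response rises — the actions are strategic complements.

1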